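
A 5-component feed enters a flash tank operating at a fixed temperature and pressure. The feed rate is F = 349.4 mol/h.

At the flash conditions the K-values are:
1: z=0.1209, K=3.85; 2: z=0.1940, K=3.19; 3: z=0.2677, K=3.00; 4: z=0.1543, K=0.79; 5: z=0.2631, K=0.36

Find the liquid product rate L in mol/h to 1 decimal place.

L = 37.3 mol/h

Let ψ = V/F and solve Σ zᵢ(Kᵢ−1)/(1+ψ(Kᵢ−1)) = 0.
Feasibility: ΣzᵢKᵢ = 2.1040, Σzᵢ/Kᵢ = 1.1076 — both > 1, two phases present.
Iterate (Newton) starting at ψ = 0.5:
  ψ = 0.5000: g = 0.32876, g' = -0.8882 → ψ = 0.8701
  ψ = 0.8701: g = 0.02098, g' = -0.8929 → ψ = 0.8936
  ψ = 0.8936: g = -0.00032, g' = -0.9207 → ψ = 0.8933
Converged at ψ = 0.8933.
Then V = ψ·F = 0.8933·349.4 = 312.1 mol/h and L = F − V = 37.3 mol/h.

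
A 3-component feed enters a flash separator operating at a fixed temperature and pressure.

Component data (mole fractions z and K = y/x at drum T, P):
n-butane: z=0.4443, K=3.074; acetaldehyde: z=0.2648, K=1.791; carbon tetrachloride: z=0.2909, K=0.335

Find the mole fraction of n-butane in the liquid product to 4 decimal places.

Newton iteration, ψ⁰ = 0.67:
  ψ = 0.6700: g = 0.17362, g' = -0.8239 → ψ = 0.8807
  ψ = 0.8807: g = -0.01745, g' = -1.0462 → ψ = 0.8640
  ψ = 0.8640: g = -0.00027, g' = -1.0145 → ψ = 0.8638
Converged at ψ = 0.8638.
Compositions from xᵢ = zᵢ/(1+ψ(Kᵢ−1)), yᵢ = Kᵢxᵢ:
  n-butane: x = 0.1592, y = 0.4893
  acetaldehyde: x = 0.1573, y = 0.2818
  carbon tetrachloride: x = 0.6835, y = 0.2290

x_n-butane = 0.1592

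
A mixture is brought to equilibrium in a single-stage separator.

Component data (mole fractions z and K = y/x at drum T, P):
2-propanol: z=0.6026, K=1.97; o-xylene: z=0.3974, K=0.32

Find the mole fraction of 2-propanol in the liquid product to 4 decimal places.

x_2-propanol = 0.4121

Rachford–Rice: g(ψ) = Σ zᵢ(Kᵢ−1)/(1+ψ(Kᵢ−1)) = 0.
Feasibility: ΣzᵢKᵢ = 1.3143, Σzᵢ/Kᵢ = 1.5478 — both > 1, two phases present.
Binary case is linear: z₁(K₁−1)(1+ψ(K₂−1)) + z₂(K₂−1)(1+ψ(K₁−1)) = 0
⇒ ψ = [z₁(K₁−1)+z₂(K₂−1)] / [−(K₁−1)(K₂−1)] = 0.31429/0.65960 = 0.4765
Compositions from xᵢ = zᵢ/(1+ψ(Kᵢ−1)), yᵢ = Kᵢxᵢ:
  2-propanol: x = 0.4121, y = 0.8119
  o-xylene: x = 0.5879, y = 0.1881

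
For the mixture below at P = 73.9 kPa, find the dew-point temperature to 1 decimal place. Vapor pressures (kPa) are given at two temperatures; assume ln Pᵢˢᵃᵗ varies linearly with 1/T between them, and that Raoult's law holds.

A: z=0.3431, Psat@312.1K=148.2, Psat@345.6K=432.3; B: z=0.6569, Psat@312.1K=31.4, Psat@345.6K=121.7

Dew-point temperature: Σzᵢ·P/Pᵢˢᵃᵗ(T) = 1. Interpolate ln Pᵢˢᵃᵗ = aᵢ + bᵢ/T.
  T = 312.1 K: ΣzᵢP/Pᵢˢᵃᵗ = 1.7171
  T = 345.6 K: ΣzᵢP/Pᵢˢᵃᵗ = 0.4575
  T = 328.9 K: ΣzᵢP/Pᵢˢᵃᵗ = 0.8545
  T = 320.5 K: ΣzᵢP/Pᵢˢᵃᵗ = 1.1999
  T = 324.7 K: ΣzᵢP/Pᵢˢᵃᵗ = 1.0103
  T = 326.8 K: ΣzᵢP/Pᵢˢᵃᵗ = 0.9286
Interpolating between 324.7 K and 326.8 K gives T ≈ 325.0 K.

T = 325.0 K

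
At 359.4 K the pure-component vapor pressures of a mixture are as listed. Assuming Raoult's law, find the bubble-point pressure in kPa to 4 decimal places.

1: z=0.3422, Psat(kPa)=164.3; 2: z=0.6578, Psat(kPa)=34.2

Pbub = 78.7202 kPa

At the bubble point ψ → 0, so ΣzᵢKᵢ = 1 with Kᵢ = Pᵢˢᵃᵗ/P ⇒ P = ΣzᵢPᵢˢᵃᵗ.
P = 0.3422·164.3 + 0.6578·34.2 = 78.7202 kPa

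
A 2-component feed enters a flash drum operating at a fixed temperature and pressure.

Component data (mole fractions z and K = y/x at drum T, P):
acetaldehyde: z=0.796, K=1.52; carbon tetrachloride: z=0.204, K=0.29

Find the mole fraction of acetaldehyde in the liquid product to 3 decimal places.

Rachford–Rice: g(V/F) = Σ zᵢ(Kᵢ−1)/(1+V/F(Kᵢ−1)) = 0.
Feasibility: ΣzᵢKᵢ = 1.269, Σzᵢ/Kᵢ = 1.227 — both > 1, two phases present.
Binary case is linear: z₁(K₁−1)(1+V/F(K₂−1)) + z₂(K₂−1)(1+V/F(K₁−1)) = 0
⇒ V/F = [z₁(K₁−1)+z₂(K₂−1)] / [−(K₁−1)(K₂−1)] = 0.2691/0.3692 = 0.729
Compositions from xᵢ = zᵢ/(1+V/F(Kᵢ−1)), yᵢ = Kᵢxᵢ:
  acetaldehyde: x = 0.577, y = 0.877
  carbon tetrachloride: x = 0.423, y = 0.123

x_acetaldehyde = 0.577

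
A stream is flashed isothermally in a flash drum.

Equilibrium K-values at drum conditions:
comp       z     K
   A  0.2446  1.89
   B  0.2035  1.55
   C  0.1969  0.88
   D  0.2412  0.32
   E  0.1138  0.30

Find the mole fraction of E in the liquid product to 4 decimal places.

x_E = 0.1271

Rachford–Rice: g(ψ) = Σ zᵢ(Kᵢ−1)/(1+ψ(Kᵢ−1)) = 0.
Check two-phase: ΣzᵢKᵢ = 1.0623 > 1 and Σzᵢ/Kᵢ = 1.6175 > 1, so g(0) = 0.0623 > 0 and g(1) = -0.6175 < 0.
Newton–Raphson from ψ = 0.42:
  ψ = 0.4200: g = -0.11792, g' = -0.4768 → ψ = 0.1727
  ψ = 0.1727: g = -0.00968, g' = -0.4152 → ψ = 0.1494
Converged at ψ = 0.1494.
Compositions from xᵢ = zᵢ/(1+ψ(Kᵢ−1)), yᵢ = Kᵢxᵢ:
  A: x = 0.2159, y = 0.4080
  B: x = 0.1881, y = 0.2915
  C: x = 0.2005, y = 0.1764
  D: x = 0.2685, y = 0.0859
  E: x = 0.1271, y = 0.0381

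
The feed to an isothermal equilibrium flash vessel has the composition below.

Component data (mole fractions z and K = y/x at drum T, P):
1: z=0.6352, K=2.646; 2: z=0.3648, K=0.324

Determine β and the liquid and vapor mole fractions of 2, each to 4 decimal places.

Rachford–Rice: g(β) = Σ zᵢ(Kᵢ−1)/(1+β(Kᵢ−1)) = 0.
Feasibility: ΣzᵢKᵢ = 1.7989, Σzᵢ/Kᵢ = 1.3660 — both > 1, two phases present.
Iterate (Newton) starting at β = 0.43:
  β = 0.4300: g = 0.26456, g' = -0.9214 → β = 0.7171
  β = 0.7171: g = 0.00088, g' = -0.9900 → β = 0.7180
Converged at β = 0.7180.
Compositions from xᵢ = zᵢ/(1+β(Kᵢ−1)), yᵢ = Kᵢxᵢ:
  1: x = 0.2911, y = 0.7703
  2: x = 0.7089, y = 0.2297

β = 0.7180, x_2 = 0.7089, y_2 = 0.2297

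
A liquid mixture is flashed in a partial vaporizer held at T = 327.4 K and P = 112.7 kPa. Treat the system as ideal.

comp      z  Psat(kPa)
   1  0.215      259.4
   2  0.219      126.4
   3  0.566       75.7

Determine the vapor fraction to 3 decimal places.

ψ = 0.382

Raoult's law: Kᵢ = Pᵢˢᵃᵗ/P = Pᵢˢᵃᵗ/112.7.
  K_1 = 259.4/112.7 = 2.30169, K_2 = 126.4/112.7 = 1.12156, K_3 = 75.7/112.7 = 0.67169
Iterate (Newton) starting at ψ = 0.67:
  ψ = 0.670: g = -0.0641, g' = -0.207 → ψ = 0.360
  ψ = 0.360: g = 0.0053, g' = -0.250 → ψ = 0.381
  ψ = 0.381: g = 0.0001, g' = -0.245 → ψ = 0.382
Converged at ψ = 0.382.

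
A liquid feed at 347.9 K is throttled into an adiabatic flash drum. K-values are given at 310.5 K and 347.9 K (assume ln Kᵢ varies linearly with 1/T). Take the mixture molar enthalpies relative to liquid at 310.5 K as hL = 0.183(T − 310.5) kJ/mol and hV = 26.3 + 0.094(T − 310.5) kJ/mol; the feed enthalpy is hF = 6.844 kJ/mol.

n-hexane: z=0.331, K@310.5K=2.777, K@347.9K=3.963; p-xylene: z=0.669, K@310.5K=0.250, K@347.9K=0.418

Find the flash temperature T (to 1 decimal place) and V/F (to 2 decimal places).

Adiabatic flash: solve Rachford–Rice at each trial T, then check hF = ψ·hV(T) + (1−ψ)·hL(T).
  T = 310.5 K: K = (2.777, 0.250), RR gives ψ = 0.065, H_out = 1.706 kJ/mol
  T = 347.9 K: K = (3.963, 0.418), RR gives ψ = 0.343, H_out = 14.722 kJ/mol
  T = 329.2 K: K = (3.351, 0.328), RR gives ψ = 0.208, H_out = 8.547 kJ/mol
  T = 319.9 K: K = (3.060, 0.288), RR gives ψ = 0.140, H_out = 5.286 kJ/mol
  T = 324.5 K: K = (3.203, 0.307), RR gives ψ = 0.174, H_out = 6.925 kJ/mol
  T = 322.2 K: K = (3.131, 0.297), RR gives ψ = 0.157, H_out = 6.113 kJ/mol
Linear interpolation between T = 322.2 (H_out = 6.113) and T = 324.5 (H_out = 6.925) on hF = 6.844 gives T ≈ 324.3 K, at which ψ = 0.17.

T = 324.3 K, V/F = 0.17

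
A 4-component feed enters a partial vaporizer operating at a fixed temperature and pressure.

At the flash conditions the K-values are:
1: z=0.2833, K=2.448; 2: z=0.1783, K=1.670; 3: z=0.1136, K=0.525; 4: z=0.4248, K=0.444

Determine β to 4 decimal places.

β = 0.3700

Material balance + equilibrium reduce to Σ zᵢ(Kᵢ−1)/(1+β(Kᵢ−1)) = 0.
Check two-phase: ΣzᵢKᵢ = 1.2395 > 1 and Σzᵢ/Kᵢ = 1.3956 > 1, so g(0) = 0.2395 > 0 and g(1) = -0.3956 < 0.
Newton–Raphson from β = 0.5:
  β = 0.5000: g = -0.07047, g' = -0.5408 → β = 0.3697
  β = 0.3697: g = 0.00019, g' = -0.5492 → β = 0.3700
Converged at β = 0.3700.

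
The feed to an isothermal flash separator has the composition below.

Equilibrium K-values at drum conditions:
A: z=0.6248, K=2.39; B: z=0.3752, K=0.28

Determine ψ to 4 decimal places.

Material balance + equilibrium reduce to Σ zᵢ(Kᵢ−1)/(1+ψ(Kᵢ−1)) = 0.
Check two-phase: ΣzᵢKᵢ = 1.5983 > 1 and Σzᵢ/Kᵢ = 1.6014 > 1, so g(0) = 0.5983 > 0 and g(1) = -0.6014 < 0.
Iterate (Newton) starting at ψ = 0.32:
  ψ = 0.3200: g = 0.25008, g' = -0.9067 → ψ = 0.5958
  ψ = 0.5958: g = 0.00195, g' = -0.9577 → ψ = 0.5979
Converged at ψ = 0.5978.

ψ = 0.5978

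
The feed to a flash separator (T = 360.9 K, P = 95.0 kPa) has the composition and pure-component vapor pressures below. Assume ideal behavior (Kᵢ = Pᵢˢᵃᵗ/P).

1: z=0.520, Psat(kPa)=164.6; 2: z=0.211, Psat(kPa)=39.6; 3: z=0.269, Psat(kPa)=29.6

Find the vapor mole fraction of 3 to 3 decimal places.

Raoult's law: Kᵢ = Pᵢˢᵃᵗ/P = Pᵢˢᵃᵗ/95.0.
  K_1 = 164.6/95.0 = 1.73263, K_2 = 39.6/95.0 = 0.41684, K_3 = 29.6/95.0 = 0.31158
Newton–Raphson from ψ = 0.5:
  ψ = 0.500: g = -0.1772, g' = -0.589 → ψ = 0.199
  ψ = 0.199: g = -0.0213, g' = -0.476 → ψ = 0.154
Converged at ψ = 0.154.
Compositions from xᵢ = zᵢ/(1+ψ(Kᵢ−1)), yᵢ = Kᵢxᵢ:
  1: x = 0.467, y = 0.810
  2: x = 0.232, y = 0.097
  3: x = 0.301, y = 0.094

y_3 = 0.094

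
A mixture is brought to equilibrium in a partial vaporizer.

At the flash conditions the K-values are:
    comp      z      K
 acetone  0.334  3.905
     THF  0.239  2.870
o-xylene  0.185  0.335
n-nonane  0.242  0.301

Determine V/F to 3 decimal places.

V/F = 0.659

Material balance + equilibrium reduce to Σ zᵢ(Kᵢ−1)/(1+V/F(Kᵢ−1)) = 0.
Check two-phase: ΣzᵢKᵢ = 2.125 > 1 and Σzᵢ/Kᵢ = 1.525 > 1, so g(0) = 1.125 > 0 and g(1) = -0.525 < 0.
Newton–Raphson from V/F = 0.62:
  V/F = 0.620: g = 0.0455, g' = -1.144 → V/F = 0.660
  V/F = 0.660: g = -0.0004, g' = -1.166 → V/F = 0.659
Converged at V/F = 0.659.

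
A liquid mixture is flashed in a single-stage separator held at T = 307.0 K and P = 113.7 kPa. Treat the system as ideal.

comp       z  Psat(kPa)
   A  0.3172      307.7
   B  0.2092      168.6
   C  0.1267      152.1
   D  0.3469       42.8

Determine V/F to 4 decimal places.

Raoult's law: Kᵢ = Pᵢˢᵃᵗ/P = Pᵢˢᵃᵗ/113.7.
  K_A = 307.7/113.7 = 2.706245, K_B = 168.6/113.7 = 1.482850, K_C = 152.1/113.7 = 1.337731, K_D = 42.8/113.7 = 0.376429
Material balance + equilibrium reduce to Σ zᵢ(Kᵢ−1)/(1+V/F(Kᵢ−1)) = 0.
Check two-phase: ΣzᵢKᵢ = 1.4687 > 1 and Σzᵢ/Kᵢ = 1.2746 > 1, so g(0) = 0.4687 > 0 and g(1) = -0.2746 < 0.
Iterate (Newton) starting at V/F = 0.31:
  V/F = 0.3100: g = 0.21243, g' = -0.6511 → V/F = 0.6363
  V/F = 0.6363: g = 0.01340, g' = -0.6213 → V/F = 0.6578
  V/F = 0.6578: g = -0.00010, g' = -0.6305 → V/F = 0.6577
Converged at V/F = 0.6577.

V/F = 0.6577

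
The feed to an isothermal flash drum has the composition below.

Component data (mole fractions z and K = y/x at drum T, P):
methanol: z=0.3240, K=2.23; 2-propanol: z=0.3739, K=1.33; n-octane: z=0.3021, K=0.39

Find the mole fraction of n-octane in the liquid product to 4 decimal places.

x_n-octane = 0.5193

Let β = V/F and solve Σ zᵢ(Kᵢ−1)/(1+β(Kᵢ−1)) = 0.
Feasibility: ΣzᵢKᵢ = 1.3376, Σzᵢ/Kᵢ = 1.2010 — both > 1, two phases present.
Newton–Raphson from β = 0.5:
  β = 0.5000: g = 0.08752, g' = -0.4507 → β = 0.6942
  β = 0.6942: g = -0.00428, g' = -0.5078 → β = 0.6858
  β = 0.6858: g = -0.00002, g' = -0.5035 → β = 0.6857
Converged at β = 0.6857.
Compositions from xᵢ = zᵢ/(1+β(Kᵢ−1)), yᵢ = Kᵢxᵢ:
  methanol: x = 0.1758, y = 0.3919
  2-propanol: x = 0.3049, y = 0.4055
  n-octane: x = 0.5193, y = 0.2025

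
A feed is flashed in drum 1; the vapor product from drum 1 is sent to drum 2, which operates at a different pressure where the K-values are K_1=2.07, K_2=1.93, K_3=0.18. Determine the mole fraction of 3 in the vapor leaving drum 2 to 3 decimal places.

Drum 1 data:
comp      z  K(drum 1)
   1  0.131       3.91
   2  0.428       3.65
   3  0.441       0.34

y_3 (drum 2) = 0.097

Drum 1:
Rachford–Rice: g(ψ₁) = Σ zᵢ(Kᵢ−1)/(1+ψ₁(Kᵢ−1)) = 0.
g(0) = ΣzᵢKᵢ − 1 = 1.224 and g(1) = 1 − Σzᵢ/Kᵢ = -0.448, so a root lies in (0, 1).
Iterate (Newton) starting at ψ₁ = 0.53:
  ψ₁ = 0.530: g = 0.1740, g' = -1.146 → ψ₁ = 0.682
  ψ₁ = 0.682: g = 0.0026, g' = -1.141 → ψ₁ = 0.684
Converged at ψ₁ = 0.684.
Drum-1 compositions:
  1: x = 0.044, y = 0.171
  2: x = 0.152, y = 0.555
  3: x = 0.804, y = 0.273
Drum-2 feed = drum-1 vapor: z₂ = (0.1713, 0.5554, 0.2734).
Drum 2:
Iterate (Newton) starting at ψ₂ = 0.5:
  ψ₂ = 0.500: g = 0.0920, g' = -0.835 → ψ₂ = 0.610
  ψ₂ = 0.610: g = -0.0083, g' = -1.004 → ψ₂ = 0.602
Converged at ψ₂ = 0.602.
  1: x = 0.104, y = 0.216
  2: x = 0.356, y = 0.687
  3: x = 0.540, y = 0.097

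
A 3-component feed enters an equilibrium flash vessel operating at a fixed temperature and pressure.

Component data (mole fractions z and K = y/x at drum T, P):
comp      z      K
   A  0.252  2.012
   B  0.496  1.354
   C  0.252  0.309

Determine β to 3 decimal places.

β = 0.612

Rachford–Rice: g(β) = Σ zᵢ(Kᵢ−1)/(1+β(Kᵢ−1)) = 0.
Feasibility: ΣzᵢKᵢ = 1.256, Σzᵢ/Kᵢ = 1.307 — both > 1, two phases present.
Newton–Raphson from β = 0.5:
  β = 0.500: g = 0.0525, g' = -0.440 → β = 0.619
  β = 0.619: g = -0.0036, g' = -0.507 → β = 0.612
Converged at β = 0.612.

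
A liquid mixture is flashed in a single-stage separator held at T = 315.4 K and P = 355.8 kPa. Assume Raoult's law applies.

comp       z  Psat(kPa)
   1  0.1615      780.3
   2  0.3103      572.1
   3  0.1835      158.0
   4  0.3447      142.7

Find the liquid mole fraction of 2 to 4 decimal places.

Raoult's law: Kᵢ = Pᵢˢᵃᵗ/P = Pᵢˢᵃᵗ/355.8.
  K_1 = 780.3/355.8 = 2.193086, K_2 = 572.1/355.8 = 1.607926, K_3 = 158.0/355.8 = 0.444070, K_4 = 142.7/355.8 = 0.401068
Material balance + equilibrium reduce to Σ zᵢ(Kᵢ−1)/(1+ψ(Kᵢ−1)) = 0.
Check two-phase: ΣzᵢKᵢ = 1.0729 > 1 and Σzᵢ/Kᵢ = 1.5393 > 1, so g(0) = 0.0729 > 0 and g(1) = -0.5393 < 0.
Newton iteration, ψ⁰ = 0.32:
  ψ = 0.3200: g = -0.08213, g' = -0.4739 → ψ = 0.1467
  ψ = 0.1467: g = -0.00024, g' = -0.4790 → ψ = 0.1462
Converged at ψ = 0.1462.
Compositions from xᵢ = zᵢ/(1+ψ(Kᵢ−1)), yᵢ = Kᵢxᵢ:
  1: x = 0.1375, y = 0.3016
  2: x = 0.2850, y = 0.4582
  3: x = 0.1997, y = 0.0887
  4: x = 0.3778, y = 0.1515

x_2 = 0.2850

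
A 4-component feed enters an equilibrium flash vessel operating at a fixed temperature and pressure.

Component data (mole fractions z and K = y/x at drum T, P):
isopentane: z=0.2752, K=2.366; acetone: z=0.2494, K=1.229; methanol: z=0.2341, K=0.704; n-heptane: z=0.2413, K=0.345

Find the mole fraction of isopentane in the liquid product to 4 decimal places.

Let ψ = V/F and solve Σ zᵢ(Kᵢ−1)/(1+ψ(Kᵢ−1)) = 0.
Check two-phase: ΣzᵢKᵢ = 1.2057 > 1 and Σzᵢ/Kᵢ = 1.3512 > 1, so g(0) = 0.2057 > 0 and g(1) = -0.3512 < 0.
Newton–Raphson from ψ = 0.51:
  ψ = 0.5100: g = -0.04624, g' = -0.4508 → ψ = 0.4074
  ψ = 0.4074: g = -0.00062, g' = -0.4420 → ψ = 0.4060
Converged at ψ = 0.4060.
Compositions from xᵢ = zᵢ/(1+ψ(Kᵢ−1)), yᵢ = Kᵢxᵢ:
  isopentane: x = 0.1770, y = 0.4188
  acetone: x = 0.2282, y = 0.2804
  methanol: x = 0.2661, y = 0.1873
  n-heptane: x = 0.3287, y = 0.1134

x_isopentane = 0.1770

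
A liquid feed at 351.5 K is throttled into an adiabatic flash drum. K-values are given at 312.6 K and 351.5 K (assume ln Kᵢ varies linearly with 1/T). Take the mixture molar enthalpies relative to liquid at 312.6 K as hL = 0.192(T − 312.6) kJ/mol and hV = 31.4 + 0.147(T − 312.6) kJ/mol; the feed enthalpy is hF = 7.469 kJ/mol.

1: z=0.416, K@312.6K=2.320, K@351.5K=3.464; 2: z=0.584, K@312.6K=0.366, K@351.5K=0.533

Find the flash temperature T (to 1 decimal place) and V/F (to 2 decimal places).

T = 313.9 K, V/F = 0.23

Adiabatic flash: solve Rachford–Rice at each trial T, then check hF = ψ·hV(T) + (1−ψ)·hL(T).
  T = 312.6 K: K = (2.320, 0.366), RR gives ψ = 0.214, H_out = 6.711 kJ/mol
  T = 351.5 K: K = (3.464, 0.533), RR gives ψ = 0.654, H_out = 26.853 kJ/mol
  T = 332.1 K: K = (2.870, 0.447), RR gives ψ = 0.440, H_out = 17.163 kJ/mol
  T = 322.4 K: K = (2.590, 0.406), RR gives ψ = 0.333, H_out = 12.185 kJ/mol
  T = 317.5 K: K = (2.453, 0.386), RR gives ψ = 0.275, H_out = 9.527 kJ/mol
  T = 315.1 K: K = (2.388, 0.376), RR gives ψ = 0.246, H_out = 8.171 kJ/mol
  T = 313.9 K: K = (2.355, 0.371), RR gives ψ = 0.231, H_out = 7.477 kJ/mol
Linear interpolation between T = 312.6 (H_out = 6.711) and T = 313.9 (H_out = 7.477) on hF = 7.469 gives T ≈ 313.9 K, at which ψ = 0.23.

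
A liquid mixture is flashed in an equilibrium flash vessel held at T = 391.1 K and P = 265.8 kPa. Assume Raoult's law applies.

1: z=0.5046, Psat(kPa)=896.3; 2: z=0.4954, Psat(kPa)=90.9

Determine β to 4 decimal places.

β = 0.5580

Raoult's law: Kᵢ = Pᵢˢᵃᵗ/P = Pᵢˢᵃᵗ/265.8.
  K_1 = 896.3/265.8 = 3.372084, K_2 = 90.9/265.8 = 0.341986
Binary case is linear: z₁(K₁−1)(1+β(K₂−1)) + z₂(K₂−1)(1+β(K₁−1)) = 0
⇒ β = [z₁(K₁−1)+z₂(K₂−1)] / [−(K₁−1)(K₂−1)] = 0.87097/1.56086 = 0.5580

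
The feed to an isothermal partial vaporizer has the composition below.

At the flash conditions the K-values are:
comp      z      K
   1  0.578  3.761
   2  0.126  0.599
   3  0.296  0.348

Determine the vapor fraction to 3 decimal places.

Rachford–Rice: g(ψ) = Σ zᵢ(Kᵢ−1)/(1+ψ(Kᵢ−1)) = 0.
g(0) = ΣzᵢKᵢ − 1 = 1.352 and g(1) = 1 − Σzᵢ/Kᵢ = -0.215, so a root lies in (0, 1).
Newton iteration, ψ⁰ = 0.5:
  ψ = 0.500: g = 0.3209, g' = -1.086 → ψ = 0.795
  ψ = 0.795: g = 0.0242, g' = -1.018 → ψ = 0.819
Converged at ψ = 0.819.

ψ = 0.819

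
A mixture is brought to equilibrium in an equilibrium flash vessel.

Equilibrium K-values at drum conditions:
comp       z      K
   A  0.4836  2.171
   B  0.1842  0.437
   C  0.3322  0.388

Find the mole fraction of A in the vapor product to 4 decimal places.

Rachford–Rice: g(ψ) = Σ zᵢ(Kᵢ−1)/(1+ψ(Kᵢ−1)) = 0.
Check two-phase: ΣzᵢKᵢ = 1.2593 > 1 and Σzᵢ/Kᵢ = 1.5005 > 1, so g(0) = 0.2593 > 0 and g(1) = -0.5005 < 0.
Newton–Raphson from ψ = 0.4:
  ψ = 0.4000: g = -0.01740, g' = -0.6230 → ψ = 0.3721
Converged at ψ = 0.3721.
Compositions from xᵢ = zᵢ/(1+ψ(Kᵢ−1)), yᵢ = Kᵢxᵢ:
  A: x = 0.3368, y = 0.7313
  B: x = 0.2330, y = 0.1018
  C: x = 0.4302, y = 0.1669

y_A = 0.7313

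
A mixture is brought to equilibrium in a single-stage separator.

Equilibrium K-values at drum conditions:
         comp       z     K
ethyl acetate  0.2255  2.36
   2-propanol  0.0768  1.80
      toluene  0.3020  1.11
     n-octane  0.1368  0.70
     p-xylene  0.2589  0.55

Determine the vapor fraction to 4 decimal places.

Rachford–Rice: g(ψ) = Σ zᵢ(Kᵢ−1)/(1+ψ(Kᵢ−1)) = 0.
Check two-phase: ΣzᵢKᵢ = 1.2438 > 1 and Σzᵢ/Kᵢ = 1.0764 > 1, so g(0) = 0.2438 > 0 and g(1) = -0.0764 < 0.
Newton iteration, ψ⁰ = 0.5:
  ψ = 0.5000: g = 0.05931, g' = -0.2805 → ψ = 0.7115
  ψ = 0.7115: g = 0.00228, g' = -0.2642 → ψ = 0.7201
Converged at ψ = 0.7201.

ψ = 0.7201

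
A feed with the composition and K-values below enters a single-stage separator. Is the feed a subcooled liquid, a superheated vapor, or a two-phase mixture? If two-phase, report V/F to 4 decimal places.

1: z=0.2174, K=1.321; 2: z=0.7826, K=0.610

ΣzᵢKᵢ = 0.7646; Σzᵢ/Kᵢ = 1.4475.
Since ΣzᵢKᵢ < 1 the mixture is below its bubble point — single liquid phase.

subcooled liquid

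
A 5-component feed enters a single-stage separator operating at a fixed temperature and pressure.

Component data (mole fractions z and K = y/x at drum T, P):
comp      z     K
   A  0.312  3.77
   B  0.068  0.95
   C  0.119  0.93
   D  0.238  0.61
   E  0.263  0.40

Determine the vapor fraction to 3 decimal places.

ψ = 0.514

Rachford–Rice: g(ψ) = Σ zᵢ(Kᵢ−1)/(1+ψ(Kᵢ−1)) = 0.
Feasibility: ΣzᵢKᵢ = 1.602, Σzᵢ/Kᵢ = 1.330 — both > 1, two phases present.
Newton–Raphson from ψ = 0.62:
  ψ = 0.620: g = -0.0679, g' = -0.628 → ψ = 0.512
  ψ = 0.512: g = 0.0016, g' = -0.664 → ψ = 0.514
Converged at ψ = 0.514.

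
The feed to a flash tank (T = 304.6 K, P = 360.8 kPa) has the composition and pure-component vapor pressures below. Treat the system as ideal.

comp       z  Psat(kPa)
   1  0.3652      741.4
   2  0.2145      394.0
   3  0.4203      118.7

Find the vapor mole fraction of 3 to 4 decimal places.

Raoult's law: Kᵢ = Pᵢˢᵃᵗ/P = Pᵢˢᵃᵗ/360.8.
  K_1 = 741.4/360.8 = 2.054878, K_2 = 394.0/360.8 = 1.092018, K_3 = 118.7/360.8 = 0.328991
Rachford–Rice: g(ψ) = Σ zᵢ(Kᵢ−1)/(1+ψ(Kᵢ−1)) = 0.
Check two-phase: ΣzᵢKᵢ = 1.1230 > 1 and Σzᵢ/Kᵢ = 1.6517 > 1, so g(0) = 0.1230 > 0 and g(1) = -0.6517 < 0.
Newton iteration, ψ⁰ = 0.5:
  ψ = 0.5000: g = -0.15334, g' = -0.6044 → ψ = 0.2463
  ψ = 0.2463: g = -0.01278, g' = -0.5294 → ψ = 0.2222
Converged at ψ = 0.2222.
Compositions from xᵢ = zᵢ/(1+ψ(Kᵢ−1)), yᵢ = Kᵢxᵢ:
  1: x = 0.2959, y = 0.6080
  2: x = 0.2102, y = 0.2295
  3: x = 0.4939, y = 0.1625

y_3 = 0.1625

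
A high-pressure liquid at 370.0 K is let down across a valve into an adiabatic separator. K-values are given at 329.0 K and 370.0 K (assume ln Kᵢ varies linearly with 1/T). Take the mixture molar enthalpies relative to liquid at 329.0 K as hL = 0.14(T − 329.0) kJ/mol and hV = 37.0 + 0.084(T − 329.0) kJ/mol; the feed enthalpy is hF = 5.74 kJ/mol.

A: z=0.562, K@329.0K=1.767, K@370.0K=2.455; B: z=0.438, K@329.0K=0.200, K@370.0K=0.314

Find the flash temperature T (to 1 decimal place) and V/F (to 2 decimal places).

Adiabatic flash: solve Rachford–Rice at each trial T, then check hF = ψ·hV(T) + (1−ψ)·hL(T).
  T = 329.0 K: K = (1.767, 0.200), RR gives ψ = 0.131, H_out = 4.863 kJ/mol
  T = 370.0 K: K = (2.455, 0.314), RR gives ψ = 0.518, H_out = 23.724 kJ/mol
  T = 349.5 K: K = (2.103, 0.254), RR gives ψ = 0.356, H_out = 15.640 kJ/mol
  T = 339.2 K: K = (1.932, 0.226), RR gives ψ = 0.256, H_out = 10.759 kJ/mol
  T = 334.1 K: K = (1.849, 0.213), RR gives ψ = 0.198, H_out = 7.982 kJ/mol
  T = 331.6 K: K = (1.809, 0.206), RR gives ψ = 0.167, H_out = 6.503 kJ/mol
  T = 330.3 K: K = (1.788, 0.203), RR gives ψ = 0.149, H_out = 5.697 kJ/mol
Linear interpolation between T = 330.3 (H_out = 5.697) and T = 331.6 (H_out = 6.503) on hF = 5.74 gives T ≈ 330.4 K, at which ψ = 0.15.

T = 330.4 K, V/F = 0.15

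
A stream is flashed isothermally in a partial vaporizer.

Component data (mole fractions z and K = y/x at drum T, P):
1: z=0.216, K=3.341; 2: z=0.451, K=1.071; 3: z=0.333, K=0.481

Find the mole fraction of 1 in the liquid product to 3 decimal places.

x_1 = 0.092

Material balance + equilibrium reduce to Σ zᵢ(Kᵢ−1)/(1+ψ(Kᵢ−1)) = 0.
Check two-phase: ΣzᵢKᵢ = 1.365 > 1 and Σzᵢ/Kᵢ = 1.178 > 1, so g(0) = 0.365 > 0 and g(1) = -0.178 < 0.
Newton iteration, ψ⁰ = 0.39:
  ψ = 0.390: g = 0.0788, g' = -0.467 → ψ = 0.559
  ψ = 0.559: g = 0.0064, g' = -0.402 → ψ = 0.575
Converged at ψ = 0.575.
Compositions from xᵢ = zᵢ/(1+ψ(Kᵢ−1)), yᵢ = Kᵢxᵢ:
  1: x = 0.092, y = 0.308
  2: x = 0.433, y = 0.464
  3: x = 0.475, y = 0.228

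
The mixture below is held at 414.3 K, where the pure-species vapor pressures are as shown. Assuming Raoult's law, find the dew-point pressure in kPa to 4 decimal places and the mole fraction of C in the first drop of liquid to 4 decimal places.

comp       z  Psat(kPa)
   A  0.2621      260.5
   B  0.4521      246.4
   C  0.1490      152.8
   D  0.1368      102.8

At the dew point ψ → 1, so Σzᵢ/Kᵢ = 1 with Kᵢ = Pᵢˢᵃᵗ/P ⇒ 1/P = Σzᵢ/Pᵢˢᵃᵗ.
1/P = 0.2621/260.5 + 0.4521/246.4 + 0.1490/152.8 + 0.1368/102.8 = 0.0051468 ⇒ P = 194.2942 kPa
xᵢ = zᵢP/Pᵢˢᵃᵗ ⇒ x_C = 0.1490·194.2942/152.8 = 0.1895

Pdew = 194.2942 kPa, x_C = 0.1895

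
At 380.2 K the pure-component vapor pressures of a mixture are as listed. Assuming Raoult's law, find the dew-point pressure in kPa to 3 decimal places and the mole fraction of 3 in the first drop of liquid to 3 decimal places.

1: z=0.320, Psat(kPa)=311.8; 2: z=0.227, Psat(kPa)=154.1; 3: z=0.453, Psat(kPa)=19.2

At the dew point ψ → 1, so Σzᵢ/Kᵢ = 1 with Kᵢ = Pᵢˢᵃᵗ/P ⇒ 1/P = Σzᵢ/Pᵢˢᵃᵗ.
1/P = 0.320/311.8 + 0.227/154.1 + 0.453/19.2 = 0.026093 ⇒ P = 38.324 kPa
xᵢ = zᵢP/Pᵢˢᵃᵗ ⇒ x_3 = 0.453·38.324/19.2 = 0.904

Pdew = 38.324 kPa, x_3 = 0.904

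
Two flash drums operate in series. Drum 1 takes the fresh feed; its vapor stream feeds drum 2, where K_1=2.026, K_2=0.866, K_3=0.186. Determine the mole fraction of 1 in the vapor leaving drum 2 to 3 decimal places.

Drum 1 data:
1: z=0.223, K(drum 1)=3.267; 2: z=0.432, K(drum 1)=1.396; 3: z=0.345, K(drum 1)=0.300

Drum 1:
Let ψ₁ = V/F and solve Σ zᵢ(Kᵢ−1)/(1+ψ₁(Kᵢ−1)) = 0.
Feasibility: ΣzᵢKᵢ = 1.435, Σzᵢ/Kᵢ = 1.528 — both > 1, two phases present.
Newton–Raphson from ψ₁ = 0.5:
  ψ₁ = 0.500: g = 0.0082, g' = -0.699 → ψ₁ = 0.512
Converged at ψ₁ = 0.512.
Drum-1 compositions:
  1: x = 0.103, y = 0.337
  2: x = 0.359, y = 0.501
  3: x = 0.538, y = 0.161
Drum-2 feed = drum-1 vapor: z₂ = (0.3373, 0.5015, 0.1613).
Drum 2:
Material balance + equilibrium reduce to Σ zᵢ(Kᵢ−1)/(1+ψ₂(Kᵢ−1)) = 0.
g(0) = ΣzᵢKᵢ − 1 = 0.148 and g(1) = 1 − Σzᵢ/Kᵢ = -0.613, so a root lies in (0, 1).
Iterate (Newton) starting at ψ₂ = 0.5:
  ψ₂ = 0.500: g = -0.0647, g' = -0.469 → ψ₂ = 0.362
  ψ₂ = 0.362: g = -0.0045, g' = -0.414 → ψ₂ = 0.351
Converged at ψ₂ = 0.351.
  1: x = 0.248, y = 0.502
  2: x = 0.526, y = 0.456
  3: x = 0.226, y = 0.042

y_1 (drum 2) = 0.502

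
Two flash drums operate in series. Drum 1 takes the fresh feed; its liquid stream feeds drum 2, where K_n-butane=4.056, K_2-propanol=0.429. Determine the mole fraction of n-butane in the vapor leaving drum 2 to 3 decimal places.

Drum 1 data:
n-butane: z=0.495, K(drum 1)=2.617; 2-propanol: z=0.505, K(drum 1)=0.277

Drum 1:
Binary case is linear: z₁(K₁−1)(1+ψ₁(K₂−1)) + z₂(K₂−1)(1+ψ₁(K₁−1)) = 0
⇒ ψ₁ = [z₁(K₁−1)+z₂(K₂−1)] / [−(K₁−1)(K₂−1)] = 0.4353/1.1691 = 0.372
Drum-1 compositions:
  n-butane: x = 0.309, y = 0.809
  2-propanol: x = 0.691, y = 0.191
Drum-2 feed = drum-1 liquid: z₂ = (0.3090, 0.6910).
Drum 2:
Binary case is linear: z₁(K₁−1)(1+ψ₂(K₂−1)) + z₂(K₂−1)(1+ψ₂(K₁−1)) = 0
⇒ ψ₂ = [z₁(K₁−1)+z₂(K₂−1)] / [−(K₁−1)(K₂−1)] = 0.5497/1.7450 = 0.315
  n-butane: x = 0.157, y = 0.639
  2-propanol: x = 0.843, y = 0.361

y_n-butane (drum 2) = 0.639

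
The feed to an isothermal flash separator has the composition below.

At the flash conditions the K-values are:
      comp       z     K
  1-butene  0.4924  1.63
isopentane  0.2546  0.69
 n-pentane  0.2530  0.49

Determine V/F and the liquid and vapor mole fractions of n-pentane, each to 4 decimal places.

Newton iteration, V/F⁰ = 0.59:
  V/F = 0.5900: g = -0.05501, g' = -0.2752 → V/F = 0.3901
  V/F = 0.3901: g = -0.00184, g' = -0.2601 → V/F = 0.3830
Converged at V/F = 0.3830.
Compositions from xᵢ = zᵢ/(1+V/F(Kᵢ−1)), yᵢ = Kᵢxᵢ:
  1-butene: x = 0.3967, y = 0.6466
  isopentane: x = 0.2889, y = 0.1993
  n-pentane: x = 0.3144, y = 0.1541

V/F = 0.3830, x_n-pentane = 0.3144, y_n-pentane = 0.1541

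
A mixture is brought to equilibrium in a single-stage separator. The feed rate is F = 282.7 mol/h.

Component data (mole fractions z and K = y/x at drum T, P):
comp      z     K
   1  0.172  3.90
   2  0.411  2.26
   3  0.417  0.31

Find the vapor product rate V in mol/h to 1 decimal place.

V = 165.6 mol/h

Newton iteration, β⁰ = 0.5:
  β = 0.500: g = 0.0820, g' = -0.949 → β = 0.586
Converged at β = 0.586.
Then V = β·F = 0.5856·282.7 = 165.6 mol/h and L = F − V = 117.1 mol/h.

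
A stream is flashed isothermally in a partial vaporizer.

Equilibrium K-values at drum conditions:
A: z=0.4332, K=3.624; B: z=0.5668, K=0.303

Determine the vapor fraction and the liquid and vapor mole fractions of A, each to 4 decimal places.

Let ψ = V/F and solve Σ zᵢ(Kᵢ−1)/(1+ψ(Kᵢ−1)) = 0.
Check two-phase: ΣzᵢKᵢ = 1.7417 > 1 and Σzᵢ/Kᵢ = 1.9902 > 1, so g(0) = 0.7417 > 0 and g(1) = -0.9902 < 0.
Binary case is linear: z₁(K₁−1)(1+ψ(K₂−1)) + z₂(K₂−1)(1+ψ(K₁−1)) = 0
⇒ ψ = [z₁(K₁−1)+z₂(K₂−1)] / [−(K₁−1)(K₂−1)] = 0.74166/1.82893 = 0.4055
Compositions from xᵢ = zᵢ/(1+ψ(Kᵢ−1)), yᵢ = Kᵢxᵢ:
  A: x = 0.2099, y = 0.7606
  B: x = 0.7901, y = 0.2394

ψ = 0.4055, x_A = 0.2099, y_A = 0.7606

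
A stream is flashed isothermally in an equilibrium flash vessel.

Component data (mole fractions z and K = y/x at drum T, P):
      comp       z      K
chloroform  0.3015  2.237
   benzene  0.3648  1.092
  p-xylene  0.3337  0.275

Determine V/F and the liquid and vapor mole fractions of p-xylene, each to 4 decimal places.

V/F = 0.2916, x_p-xylene = 0.4231, y_p-xylene = 0.1164

Newton–Raphson from V/F = 0.5:
  V/F = 0.5000: g = -0.11698, g' = -0.6105 → V/F = 0.3084
  V/F = 0.3084: g = -0.00900, g' = -0.5356 → V/F = 0.2916
Converged at V/F = 0.2916.
Compositions from xᵢ = zᵢ/(1+V/F(Kᵢ−1)), yᵢ = Kᵢxᵢ:
  chloroform: x = 0.2216, y = 0.4957
  benzene: x = 0.3553, y = 0.3880
  p-xylene: x = 0.4231, y = 0.1164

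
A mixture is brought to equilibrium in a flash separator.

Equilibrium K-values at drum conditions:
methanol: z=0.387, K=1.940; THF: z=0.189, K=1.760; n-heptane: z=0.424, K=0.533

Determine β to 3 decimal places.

β = 0.750

Newton–Raphson from β = 0.5:
  β = 0.500: g = 0.0932, g' = -0.373 → β = 0.750
Converged at β = 0.750.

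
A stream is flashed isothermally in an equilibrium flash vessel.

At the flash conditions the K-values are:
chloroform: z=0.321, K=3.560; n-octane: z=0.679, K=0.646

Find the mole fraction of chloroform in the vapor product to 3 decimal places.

Iterate (Newton) starting at V/F = 0.55:
  V/F = 0.550: g = 0.0428, g' = -0.494 → V/F = 0.637
  V/F = 0.637: g = 0.0022, g' = -0.446 → V/F = 0.642
Converged at V/F = 0.642.
Compositions from xᵢ = zᵢ/(1+V/F(Kᵢ−1)), yᵢ = Kᵢxᵢ:
  chloroform: x = 0.121, y = 0.432
  n-octane: x = 0.879, y = 0.568

y_chloroform = 0.432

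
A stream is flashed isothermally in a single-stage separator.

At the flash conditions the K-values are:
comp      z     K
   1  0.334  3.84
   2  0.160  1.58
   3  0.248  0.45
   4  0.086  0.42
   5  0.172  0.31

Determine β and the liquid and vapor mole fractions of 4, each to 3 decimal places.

β = 0.528, x_4 = 0.124, y_4 = 0.052

Material balance + equilibrium reduce to Σ zᵢ(Kᵢ−1)/(1+β(Kᵢ−1)) = 0.
g(0) = ΣzᵢKᵢ − 1 = 0.736 and g(1) = 1 − Σzᵢ/Kᵢ = -0.499, so a root lies in (0, 1).
Newton–Raphson from β = 0.5:
  β = 0.500: g = 0.0243, g' = -0.883 → β = 0.528
Converged at β = 0.528.
Compositions from xᵢ = zᵢ/(1+β(Kᵢ−1)), yᵢ = Kᵢxᵢ:
  1: x = 0.134, y = 0.513
  2: x = 0.123, y = 0.194
  3: x = 0.349, y = 0.157
  4: x = 0.124, y = 0.052
  5: x = 0.270, y = 0.084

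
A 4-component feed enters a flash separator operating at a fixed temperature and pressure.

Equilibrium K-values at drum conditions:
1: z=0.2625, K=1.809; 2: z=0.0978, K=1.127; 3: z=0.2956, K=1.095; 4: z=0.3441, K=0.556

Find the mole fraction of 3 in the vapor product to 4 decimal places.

Newton iteration, V/F⁰ = 0.5:
  V/F = 0.5000: g = -0.00669, g' = -0.2030 → V/F = 0.4671
  V/F = 0.4671: g = -0.00001, g' = -0.2023 → V/F = 0.4670
Converged at V/F = 0.4670.
Compositions from xᵢ = zᵢ/(1+V/F(Kᵢ−1)), yᵢ = Kᵢxᵢ:
  1: x = 0.1905, y = 0.3447
  2: x = 0.0923, y = 0.1040
  3: x = 0.2830, y = 0.3099
  4: x = 0.4341, y = 0.2414

y_3 = 0.3099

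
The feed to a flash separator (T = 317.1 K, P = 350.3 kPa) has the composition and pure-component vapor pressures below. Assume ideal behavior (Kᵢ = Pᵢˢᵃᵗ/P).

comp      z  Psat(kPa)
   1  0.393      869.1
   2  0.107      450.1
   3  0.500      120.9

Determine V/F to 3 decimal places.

Raoult's law: Kᵢ = Pᵢˢᵃᵗ/P = Pᵢˢᵃᵗ/350.3.
  K_1 = 869.1/350.3 = 2.48102, K_2 = 450.1/350.3 = 1.28490, K_3 = 120.9/350.3 = 0.34513
Rachford–Rice: g(V/F) = Σ zᵢ(Kᵢ−1)/(1+V/F(Kᵢ−1)) = 0.
Feasibility: ΣzᵢKᵢ = 1.285, Σzᵢ/Kᵢ = 1.690 — both > 1, two phases present.
Newton iteration, V/F⁰ = 0.33:
  V/F = 0.330: g = 0.0011, g' = -0.745 → V/F = 0.332
Converged at V/F = 0.332.

V/F = 0.332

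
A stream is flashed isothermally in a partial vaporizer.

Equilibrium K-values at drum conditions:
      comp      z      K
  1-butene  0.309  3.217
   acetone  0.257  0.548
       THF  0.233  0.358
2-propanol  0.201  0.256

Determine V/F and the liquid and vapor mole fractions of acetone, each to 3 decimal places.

Newton iteration, V/F⁰ = 0.32:
  V/F = 0.320: g = -0.1196, g' = -0.935 → V/F = 0.192
  V/F = 0.192: g = 0.0081, g' = -1.086 → V/F = 0.200
Converged at V/F = 0.200.
Compositions from xᵢ = zᵢ/(1+V/F(Kᵢ−1)), yᵢ = Kᵢxᵢ:
  1-butene: x = 0.214, y = 0.689
  acetone: x = 0.282, y = 0.155
  THF: x = 0.267, y = 0.096
  2-propanol: x = 0.236, y = 0.060

V/F = 0.200, x_acetone = 0.282, y_acetone = 0.155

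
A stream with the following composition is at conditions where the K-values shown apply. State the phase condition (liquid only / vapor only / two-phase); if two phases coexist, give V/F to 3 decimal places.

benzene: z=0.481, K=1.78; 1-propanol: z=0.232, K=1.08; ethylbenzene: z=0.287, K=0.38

two-phase, V/F = 0.576

ΣzᵢKᵢ = 1.216; Σzᵢ/Kᵢ = 1.240.
Both exceed 1, so a two-phase solution exists.
Material balance + equilibrium reduce to Σ zᵢ(Kᵢ−1)/(1+ψ(Kᵢ−1)) = 0.
Newton–Raphson from ψ = 0.57:
  ψ = 0.570: g = 0.0023, g' = -0.405 → ψ = 0.576
Converged at ψ = 0.576.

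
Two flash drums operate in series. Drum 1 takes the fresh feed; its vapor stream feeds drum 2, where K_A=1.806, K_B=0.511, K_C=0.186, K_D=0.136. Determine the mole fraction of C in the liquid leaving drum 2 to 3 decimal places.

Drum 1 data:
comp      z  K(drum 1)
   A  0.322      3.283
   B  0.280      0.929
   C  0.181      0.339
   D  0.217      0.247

Drum 1:
Let ψ₁ = V/F and solve Σ zᵢ(Kᵢ−1)/(1+ψ₁(Kᵢ−1)) = 0.
Feasibility: ΣzᵢKᵢ = 1.432, Σzᵢ/Kᵢ = 1.812 — both > 1, two phases present.
Newton iteration, ψ₁⁰ = 0.59:
  ψ₁ = 0.590: g = -0.1977, g' = -0.917 → ψ₁ = 0.374
  ψ₁ = 0.374: g = -0.0107, g' = -0.868 → ψ₁ = 0.362
Converged at ψ₁ = 0.362.
Drum-1 compositions:
  A: x = 0.176, y = 0.579
  B: x = 0.287, y = 0.267
  C: x = 0.238, y = 0.081
  D: x = 0.298, y = 0.074
Drum-2 feed = drum-1 vapor: z₂ = (0.5786, 0.2670, 0.0807, 0.0737).
Drum 2:
Newton iteration, ψ₂⁰ = 0.5:
  ψ₂ = 0.500: g = -0.0632, g' = -0.625 → ψ₂ = 0.399
  ψ₂ = 0.399: g = -0.0037, g' = -0.559 → ψ₂ = 0.392
Converged at ψ₂ = 0.392.
  A: x = 0.440, y = 0.794
  B: x = 0.330, y = 0.169
  C: x = 0.119, y = 0.022
  D: x = 0.111, y = 0.015

x_C (drum 2) = 0.119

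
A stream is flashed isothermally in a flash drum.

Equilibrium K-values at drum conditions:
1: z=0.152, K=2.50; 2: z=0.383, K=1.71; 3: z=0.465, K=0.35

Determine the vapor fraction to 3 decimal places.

ψ = 0.310

Let ψ = V/F and solve Σ zᵢ(Kᵢ−1)/(1+ψ(Kᵢ−1)) = 0.
g(0) = ΣzᵢKᵢ − 1 = 0.198 and g(1) = 1 − Σzᵢ/Kᵢ = -0.613, so a root lies in (0, 1).
Newton–Raphson from ψ = 0.59:
  ψ = 0.590: g = -0.1777, g' = -0.709 → ψ = 0.339
  ψ = 0.339: g = -0.0176, g' = -0.599 → ψ = 0.310
Converged at ψ = 0.310.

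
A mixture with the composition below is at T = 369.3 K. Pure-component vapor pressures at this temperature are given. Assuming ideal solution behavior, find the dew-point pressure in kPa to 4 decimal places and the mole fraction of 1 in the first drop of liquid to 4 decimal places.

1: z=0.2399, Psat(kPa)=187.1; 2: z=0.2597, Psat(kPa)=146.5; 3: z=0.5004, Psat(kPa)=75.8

At the dew point ψ → 1, so Σzᵢ/Kᵢ = 1 with Kᵢ = Pᵢˢᵃᵗ/P ⇒ 1/P = Σzᵢ/Pᵢˢᵃᵗ.
1/P = 0.2399/187.1 + 0.2597/146.5 + 0.5004/75.8 = 0.0096565 ⇒ P = 103.5574 kPa
xᵢ = zᵢP/Pᵢˢᵃᵗ ⇒ x_1 = 0.2399·103.5574/187.1 = 0.1328

Pdew = 103.5574 kPa, x_1 = 0.1328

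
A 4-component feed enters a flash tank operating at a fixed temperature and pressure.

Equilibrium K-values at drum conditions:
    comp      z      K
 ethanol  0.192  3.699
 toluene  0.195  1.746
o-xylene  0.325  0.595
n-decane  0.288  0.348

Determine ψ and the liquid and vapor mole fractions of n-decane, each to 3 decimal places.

Rachford–Rice: g(ψ) = Σ zᵢ(Kᵢ−1)/(1+ψ(Kᵢ−1)) = 0.
Feasibility: ΣzᵢKᵢ = 1.344, Σzᵢ/Kᵢ = 1.537 — both > 1, two phases present.
Newton–Raphson from ψ = 0.5:
  ψ = 0.500: g = -0.1171, g' = -0.664 → ψ = 0.324
  ψ = 0.324: g = 0.0043, g' = -0.736 → ψ = 0.329
  ψ = 0.329: g = 0.0000, g' = -0.731 → ψ = 0.330
Converged at ψ = 0.330.
Compositions from xᵢ = zᵢ/(1+ψ(Kᵢ−1)), yᵢ = Kᵢxᵢ:
  ethanol: x = 0.102, y = 0.376
  toluene: x = 0.157, y = 0.273
  o-xylene: x = 0.375, y = 0.223
  n-decane: x = 0.367, y = 0.128

ψ = 0.330, x_n-decane = 0.367, y_n-decane = 0.128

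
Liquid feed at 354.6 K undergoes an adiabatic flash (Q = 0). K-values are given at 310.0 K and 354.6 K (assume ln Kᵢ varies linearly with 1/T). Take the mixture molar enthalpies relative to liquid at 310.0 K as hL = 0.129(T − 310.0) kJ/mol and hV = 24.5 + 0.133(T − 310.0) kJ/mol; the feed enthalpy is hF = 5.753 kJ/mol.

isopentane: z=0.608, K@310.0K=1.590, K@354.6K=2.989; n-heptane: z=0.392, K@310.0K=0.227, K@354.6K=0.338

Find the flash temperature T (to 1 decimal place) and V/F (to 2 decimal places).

Adiabatic flash: solve Rachford–Rice at each trial T, then check hF = ψ·hV(T) + (1−ψ)·hL(T).
  T = 310.0 K: K = (1.590, 0.227), RR gives ψ = 0.122, H_out = 2.992 kJ/mol
  T = 354.6 K: K = (2.989, 0.338), RR gives ψ = 0.721, H_out = 23.555 kJ/mol
  T = 332.3 K: K = (2.227, 0.281), RR gives ψ = 0.526, H_out = 15.804 kJ/mol
  T = 321.1 K: K = (1.891, 0.253), RR gives ψ = 0.374, H_out = 10.620 kJ/mol
  T = 315.6 K: K = (1.738, 0.240), RR gives ψ = 0.269, H_out = 7.319 kJ/mol
  T = 312.8 K: K = (1.663, 0.234), RR gives ψ = 0.202, H_out = 5.313 kJ/mol
  T = 314.2 K: K = (1.700, 0.237), RR gives ψ = 0.237, H_out = 6.350 kJ/mol
Linear interpolation between T = 312.8 (H_out = 5.313) and T = 314.2 (H_out = 6.350) on hF = 5.753 gives T ≈ 313.4 K, at which ψ = 0.22.

T = 313.4 K, V/F = 0.22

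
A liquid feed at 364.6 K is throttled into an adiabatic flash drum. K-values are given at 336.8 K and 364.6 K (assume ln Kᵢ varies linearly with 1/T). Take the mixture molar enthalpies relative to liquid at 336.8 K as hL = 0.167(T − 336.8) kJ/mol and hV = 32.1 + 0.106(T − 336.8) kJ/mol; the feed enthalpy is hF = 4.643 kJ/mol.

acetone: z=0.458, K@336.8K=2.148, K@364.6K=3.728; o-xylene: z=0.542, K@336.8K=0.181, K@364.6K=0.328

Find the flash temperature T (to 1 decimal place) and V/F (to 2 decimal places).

Adiabatic flash: solve Rachford–Rice at each trial T, then check hF = ψ·hV(T) + (1−ψ)·hL(T).
  T = 336.8 K: K = (2.148, 0.181), RR gives ψ = 0.087, H_out = 2.796 kJ/mol
  T = 364.6 K: K = (3.728, 0.328), RR gives ψ = 0.483, H_out = 19.324 kJ/mol
  T = 350.7 K: K = (2.861, 0.247), RR gives ψ = 0.317, H_out = 12.216 kJ/mol
  T = 343.8 K: K = (2.489, 0.212), RR gives ψ = 0.217, H_out = 8.050 kJ/mol
  T = 340.3 K: K = (2.314, 0.196), RR gives ψ = 0.157, H_out = 5.597 kJ/mol
  T = 338.6 K: K = (2.232, 0.189), RR gives ψ = 0.125, H_out = 4.287 kJ/mol
Linear interpolation between T = 338.6 (H_out = 4.287) and T = 340.3 (H_out = 5.597) on hF = 4.643 gives T ≈ 339.1 K, at which ψ = 0.13.

T = 339.1 K, V/F = 0.13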